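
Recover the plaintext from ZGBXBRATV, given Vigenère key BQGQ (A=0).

Repeat the key across the ciphertext: BQGQBQGQB
Z(25)−B(1): 24 → Y
G(6)−Q(16): -10≡16 → Q
B(1)−G(6): -5≡21 → V
X(23)−Q(16): 7 → H
B(1)−B(1): 0 → A
R(17)−Q(16): 1 → B
A(0)−G(6): -6≡20 → U
T(19)−Q(16): 3 → D
V(21)−B(1): 20 → U

YQVHABUDU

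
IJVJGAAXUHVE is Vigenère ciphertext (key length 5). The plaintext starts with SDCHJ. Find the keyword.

Subtract each crib letter from the matching ciphertext letter (mod 26):
I(8)−S(18)=-10≡16 → Q
J(9)−D(3)=6 → G
V(21)−C(2)=19 → T
J(9)−H(7)=2 → C
G(6)−J(9)=-3≡23 → X

QGTCX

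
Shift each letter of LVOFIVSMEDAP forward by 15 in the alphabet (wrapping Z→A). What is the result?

AKDUXKHBTSPE

L(11): 11+15=26≡0 → A
V(21): 21+15=36≡10 → K
O(14): 14+15=29≡3 → D
F(5): 5+15=20 → U
I(8): 8+15=23 → X
V(21): 21+15=36≡10 → K
S(18): 18+15=33≡7 → H
M(12): 12+15=27≡1 → B
E(4): 4+15=19 → T
D(3): 3+15=18 → S
A(0): 0+15=15 → P
P(15): 15+15=30≡4 → E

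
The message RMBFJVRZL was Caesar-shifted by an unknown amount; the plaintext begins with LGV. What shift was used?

From the crib: R(17)−L(11)=6, so the shift is 6.

6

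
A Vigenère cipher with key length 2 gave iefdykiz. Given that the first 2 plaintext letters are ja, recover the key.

ze

Subtract each crib letter from the matching ciphertext letter (mod 26):
i(8)−j(9)=-1≡25 → z
e(4)−a(0)=4 → e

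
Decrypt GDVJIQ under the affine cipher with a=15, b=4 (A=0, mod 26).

The inverse of 15 mod 26 is 7, since 15·7=105≡1. Apply D(y)=7·(y−4) mod 26:
G(6): 7·(6−4)=14 → O
D(3): 7·(3−4)=-7≡19 → T
V(21): 7·(21−4)=119≡15 → P
J(9): 7·(9−4)=35≡9 → J
I(8): 7·(8−4)=28≡2 → C
Q(16): 7·(16−4)=84≡6 → G

OTPJCG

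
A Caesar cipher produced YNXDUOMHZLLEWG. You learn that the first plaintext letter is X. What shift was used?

From the crib: Y(24)−X(23)=1, so the shift is 1.

1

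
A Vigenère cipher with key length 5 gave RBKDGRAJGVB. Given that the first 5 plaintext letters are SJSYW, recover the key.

ZSSFK

Subtract each crib letter from the matching ciphertext letter (mod 26):
R(17)−S(18)=-1≡25 → Z
B(1)−J(9)=-8≡18 → S
K(10)−S(18)=-8≡18 → S
D(3)−Y(24)=-21≡5 → F
G(6)−W(22)=-16≡10 → K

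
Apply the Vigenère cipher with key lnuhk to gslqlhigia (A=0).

rffxvsvapk

Repeat the key across the message: lnuhklnuhk
g(6)+l(11): 17 → r
s(18)+n(13): 31≡5 → f
l(11)+u(20): 31≡5 → f
q(16)+h(7): 23 → x
l(11)+k(10): 21 → v
h(7)+l(11): 18 → s
i(8)+n(13): 21 → v
g(6)+u(20): 26≡0 → a
i(8)+h(7): 15 → p
a(0)+k(10): 10 → k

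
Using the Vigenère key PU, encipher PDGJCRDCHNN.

EXVDRLSWWHC

Repeat the key across the message: PUPUPUPUPUP
P(15)+P(15): 30≡4 → E
D(3)+U(20): 23 → X
G(6)+P(15): 21 → V
J(9)+U(20): 29≡3 → D
C(2)+P(15): 17 → R
R(17)+U(20): 37≡11 → L
D(3)+P(15): 18 → S
C(2)+U(20): 22 → W
H(7)+P(15): 22 → W
N(13)+U(20): 33≡7 → H
N(13)+P(15): 28≡2 → C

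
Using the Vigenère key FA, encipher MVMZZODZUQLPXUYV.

Repeat the key across the message: FAFAFAFAFAFAFAFA
M(12)+F(5): 17 → R
V(21)+A(0): 21 → V
M(12)+F(5): 17 → R
Z(25)+A(0): 25 → Z
Z(25)+F(5): 30≡4 → E
O(14)+A(0): 14 → O
D(3)+F(5): 8 → I
Z(25)+A(0): 25 → Z
U(20)+F(5): 25 → Z
Q(16)+A(0): 16 → Q
L(11)+F(5): 16 → Q
P(15)+A(0): 15 → P
X(23)+F(5): 28≡2 → C
U(20)+A(0): 20 → U
Y(24)+F(5): 29≡3 → D
V(21)+A(0): 21 → V

RVRZEOIZZQQPCUDV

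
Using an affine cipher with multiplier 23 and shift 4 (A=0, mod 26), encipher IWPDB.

GQLVB

I(8): 23·8+4=188≡6 → G
W(22): 23·22+4=510≡16 → Q
P(15): 23·15+4=349≡11 → L
D(3): 23·3+4=73≡21 → V
B(1): 23·1+4=27≡1 → B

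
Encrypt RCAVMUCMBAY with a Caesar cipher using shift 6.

R(17): 17+6=23 → X
C(2): 2+6=8 → I
A(0): 0+6=6 → G
V(21): 21+6=27≡1 → B
M(12): 12+6=18 → S
U(20): 20+6=26≡0 → A
C(2): 2+6=8 → I
M(12): 12+6=18 → S
B(1): 1+6=7 → H
A(0): 0+6=6 → G
Y(24): 24+6=30≡4 → E

XIGBSAISHGE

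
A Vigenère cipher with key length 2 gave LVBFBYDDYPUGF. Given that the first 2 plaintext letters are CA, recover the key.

JV

Subtract each crib letter from the matching ciphertext letter (mod 26):
L(11)−C(2)=9 → J
V(21)−A(0)=21 → V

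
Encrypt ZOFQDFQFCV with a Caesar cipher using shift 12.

LARCPRCROH

Z(25): 25+12=37≡11 → L
O(14): 14+12=26≡0 → A
F(5): 5+12=17 → R
Q(16): 16+12=28≡2 → C
D(3): 3+12=15 → P
F(5): 5+12=17 → R
Q(16): 16+12=28≡2 → C
F(5): 5+12=17 → R
C(2): 2+12=14 → O
V(21): 21+12=33≡7 → H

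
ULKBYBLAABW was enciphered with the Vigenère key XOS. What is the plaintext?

XXSEKJOMIEI

Repeat the key across the ciphertext: XOSXOSXOSXO
U(20)−X(23): -3≡23 → X
L(11)−O(14): -3≡23 → X
K(10)−S(18): -8≡18 → S
B(1)−X(23): -22≡4 → E
Y(24)−O(14): 10 → K
B(1)−S(18): -17≡9 → J
L(11)−X(23): -12≡14 → O
A(0)−O(14): -14≡12 → M
A(0)−S(18): -18≡8 → I
B(1)−X(23): -22≡4 → E
W(22)−O(14): 8 → I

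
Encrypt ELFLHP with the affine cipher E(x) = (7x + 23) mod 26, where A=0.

ZWGWUY

E(4): 7·4+23=51≡25 → Z
L(11): 7·11+23=100≡22 → W
F(5): 7·5+23=58≡6 → G
L(11): 7·11+23=100≡22 → W
H(7): 7·7+23=72≡20 → U
P(15): 7·15+23=128≡24 → Y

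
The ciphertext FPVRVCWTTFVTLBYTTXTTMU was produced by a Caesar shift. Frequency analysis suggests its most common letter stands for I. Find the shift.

11

The most frequent ciphertext letter is T (appears 7 times).
T is position 19; I is position 8.
Shift = 11.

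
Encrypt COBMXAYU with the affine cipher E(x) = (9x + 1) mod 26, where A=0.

TXKFABJZ

C(2): 9·2+1=19 → T
O(14): 9·14+1=127≡23 → X
B(1): 9·1+1=10 → K
M(12): 9·12+1=109≡5 → F
X(23): 9·23+1=208≡0 → A
A(0): 9·0+1=1 → B
Y(24): 9·24+1=217≡9 → J
U(20): 9·20+1=181≡25 → Z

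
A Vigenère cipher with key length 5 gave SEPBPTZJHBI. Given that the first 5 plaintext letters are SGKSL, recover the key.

AYFJE

Subtract each crib letter from the matching ciphertext letter (mod 26):
S(18)−S(18)=0 → A
E(4)−G(6)=-2≡24 → Y
P(15)−K(10)=5 → F
B(1)−S(18)=-17≡9 → J
P(15)−L(11)=4 → E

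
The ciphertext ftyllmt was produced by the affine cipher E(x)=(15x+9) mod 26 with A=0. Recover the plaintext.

ysboovs

The inverse of 15 mod 26 is 7, since 15·7=105≡1. Apply D(y)=7·(y−9) mod 26:
f(5): 7·(5−9)=-28≡24 → y
t(19): 7·(19−9)=70≡18 → s
y(24): 7·(24−9)=105≡1 → b
l(11): 7·(11−9)=14 → o
l(11): 7·(11−9)=14 → o
m(12): 7·(12−9)=21 → v
t(19): 7·(19−9)=70≡18 → s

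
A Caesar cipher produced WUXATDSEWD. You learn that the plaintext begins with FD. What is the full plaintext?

From the crib: W(22)−F(5)=17, so the shift is 17.
Subtract 17 from each ciphertext letter:
W(22): 22−17=5 → F
U(20): 20−17=3 → D
X(23): 23−17=6 → G
A(0): 0−17=-17≡9 → J
T(19): 19−17=2 → C
D(3): 3−17=-14≡12 → M
S(18): 18−17=1 → B
E(4): 4−17=-13≡13 → N
W(22): 22−17=5 → F
D(3): 3−17=-14≡12 → M

FDGJCMBNFM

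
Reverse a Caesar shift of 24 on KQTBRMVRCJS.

MSVDTOXTELU

K(10): 10−24=-14≡12 → M
Q(16): 16−24=-8≡18 → S
T(19): 19−24=-5≡21 → V
B(1): 1−24=-23≡3 → D
R(17): 17−24=-7≡19 → T
M(12): 12−24=-12≡14 → O
V(21): 21−24=-3≡23 → X
R(17): 17−24=-7≡19 → T
C(2): 2−24=-22≡4 → E
J(9): 9−24=-15≡11 → L
S(18): 18−24=-6≡20 → U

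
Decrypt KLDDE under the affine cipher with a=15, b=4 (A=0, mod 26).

The inverse of 15 mod 26 is 7, since 15·7=105≡1. Apply D(y)=7·(y−4) mod 26:
K(10): 7·(10−4)=42≡16 → Q
L(11): 7·(11−4)=49≡23 → X
D(3): 7·(3−4)=-7≡19 → T
D(3): 7·(3−4)=-7≡19 → T
E(4): 7·(4−4)=0 → A

QXTTA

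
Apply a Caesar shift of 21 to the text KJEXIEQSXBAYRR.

FEZSDZLNSWVTMM

K(10): 10+21=31≡5 → F
J(9): 9+21=30≡4 → E
E(4): 4+21=25 → Z
X(23): 23+21=44≡18 → S
I(8): 8+21=29≡3 → D
E(4): 4+21=25 → Z
Q(16): 16+21=37≡11 → L
S(18): 18+21=39≡13 → N
X(23): 23+21=44≡18 → S
B(1): 1+21=22 → W
A(0): 0+21=21 → V
Y(24): 24+21=45≡19 → T
R(17): 17+21=38≡12 → M
R(17): 17+21=38≡12 → M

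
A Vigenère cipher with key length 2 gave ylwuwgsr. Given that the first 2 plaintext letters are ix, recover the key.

qo

Subtract each crib letter from the matching ciphertext letter (mod 26):
y(24)−i(8)=16 → q
l(11)−x(23)=-12≡14 → o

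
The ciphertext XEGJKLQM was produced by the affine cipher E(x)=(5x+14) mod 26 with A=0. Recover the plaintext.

HYOZUPQK

The inverse of 5 mod 26 is 21, since 5·21=105≡1. Apply D(y)=21·(y−14) mod 26:
X(23): 21·(23−14)=189≡7 → H
E(4): 21·(4−14)=-210≡24 → Y
G(6): 21·(6−14)=-168≡14 → O
J(9): 21·(9−14)=-105≡25 → Z
K(10): 21·(10−14)=-84≡20 → U
L(11): 21·(11−14)=-63≡15 → P
Q(16): 21·(16−14)=42≡16 → Q
M(12): 21·(12−14)=-42≡10 → K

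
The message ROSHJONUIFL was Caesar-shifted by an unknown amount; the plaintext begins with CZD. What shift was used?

From the crib: R(17)−C(2)=15, so the shift is 15.

15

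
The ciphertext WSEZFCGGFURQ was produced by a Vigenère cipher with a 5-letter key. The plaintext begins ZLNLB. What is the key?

XHROE

Subtract each crib letter from the matching ciphertext letter (mod 26):
W(22)−Z(25)=-3≡23 → X
S(18)−L(11)=7 → H
E(4)−N(13)=-9≡17 → R
Z(25)−L(11)=14 → O
F(5)−B(1)=4 → E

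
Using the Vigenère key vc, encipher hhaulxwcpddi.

cjvwgzrekfyk

Repeat the key across the message: vcvcvcvcvcvc
h(7)+v(21): 28≡2 → c
h(7)+c(2): 9 → j
a(0)+v(21): 21 → v
u(20)+c(2): 22 → w
l(11)+v(21): 32≡6 → g
x(23)+c(2): 25 → z
w(22)+v(21): 43≡17 → r
c(2)+c(2): 4 → e
p(15)+v(21): 36≡10 → k
d(3)+c(2): 5 → f
d(3)+v(21): 24 → y
i(8)+c(2): 10 → k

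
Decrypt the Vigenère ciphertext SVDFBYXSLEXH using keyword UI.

YNJXHQDKRWDZ

Repeat the key across the ciphertext: UIUIUIUIUIUI
S(18)−U(20): -2≡24 → Y
V(21)−I(8): 13 → N
D(3)−U(20): -17≡9 → J
F(5)−I(8): -3≡23 → X
B(1)−U(20): -19≡7 → H
Y(24)−I(8): 16 → Q
X(23)−U(20): 3 → D
S(18)−I(8): 10 → K
L(11)−U(20): -9≡17 → R
E(4)−I(8): -4≡22 → W
X(23)−U(20): 3 → D
H(7)−I(8): -1≡25 → Z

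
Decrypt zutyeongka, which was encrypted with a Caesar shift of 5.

upotzjibfv

z(25): 25−5=20 → u
u(20): 20−5=15 → p
t(19): 19−5=14 → o
y(24): 24−5=19 → t
e(4): 4−5=-1≡25 → z
o(14): 14−5=9 → j
n(13): 13−5=8 → i
g(6): 6−5=1 → b
k(10): 10−5=5 → f
a(0): 0−5=-5≡21 → v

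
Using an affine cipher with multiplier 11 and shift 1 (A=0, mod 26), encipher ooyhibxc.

zzfalmux

o(14): 11·14+1=155≡25 → z
o(14): 11·14+1=155≡25 → z
y(24): 11·24+1=265≡5 → f
h(7): 11·7+1=78≡0 → a
i(8): 11·8+1=89≡11 → l
b(1): 11·1+1=12 → m
x(23): 11·23+1=254≡20 → u
c(2): 11·2+1=23 → x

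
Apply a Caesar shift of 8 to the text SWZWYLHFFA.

AEHEGTPNNI

S(18): 18+8=26≡0 → A
W(22): 22+8=30≡4 → E
Z(25): 25+8=33≡7 → H
W(22): 22+8=30≡4 → E
Y(24): 24+8=32≡6 → G
L(11): 11+8=19 → T
H(7): 7+8=15 → P
F(5): 5+8=13 → N
F(5): 5+8=13 → N
A(0): 0+8=8 → I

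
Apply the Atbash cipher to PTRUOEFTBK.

KGIFLVUGYP

P(15) → K(10)
T(19) → G(6)
R(17) → I(8)
U(20) → F(5)
O(14) → L(11)
E(4) → V(21)
F(5) → U(20)
T(19) → G(6)
B(1) → Y(24)
K(10) → P(15)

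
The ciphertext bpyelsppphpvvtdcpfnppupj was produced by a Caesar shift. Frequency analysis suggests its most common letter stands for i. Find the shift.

7

The most frequent ciphertext letter is p (appears 9 times).
p is position 15; i is position 8.
Shift = 7.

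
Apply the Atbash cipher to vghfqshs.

etsujhsh

v(21) → e(4)
g(6) → t(19)
h(7) → s(18)
f(5) → u(20)
q(16) → j(9)
s(18) → h(7)
h(7) → s(18)
s(18) → h(7)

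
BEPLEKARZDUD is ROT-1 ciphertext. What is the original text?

ADOKDJZQYCTC

B(1): 1−1=0 → A
E(4): 4−1=3 → D
P(15): 15−1=14 → O
L(11): 11−1=10 → K
E(4): 4−1=3 → D
K(10): 10−1=9 → J
A(0): 0−1=-1≡25 → Z
R(17): 17−1=16 → Q
Z(25): 25−1=24 → Y
D(3): 3−1=2 → C
U(20): 20−1=19 → T
D(3): 3−1=2 → C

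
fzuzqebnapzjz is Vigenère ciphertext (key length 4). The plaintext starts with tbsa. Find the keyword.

Subtract each crib letter from the matching ciphertext letter (mod 26):
f(5)−t(19)=-14≡12 → m
z(25)−b(1)=24 → y
u(20)−s(18)=2 → c
z(25)−a(0)=25 → z

mycz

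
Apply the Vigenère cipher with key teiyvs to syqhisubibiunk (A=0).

lcyfdknfqzdmgo

Repeat the key across the message: teiyvsteiyvste
s(18)+t(19): 37≡11 → l
y(24)+e(4): 28≡2 → c
q(16)+i(8): 24 → y
h(7)+y(24): 31≡5 → f
i(8)+v(21): 29≡3 → d
s(18)+s(18): 36≡10 → k
u(20)+t(19): 39≡13 → n
b(1)+e(4): 5 → f
i(8)+i(8): 16 → q
b(1)+y(24): 25 → z
i(8)+v(21): 29≡3 → d
u(20)+s(18): 38≡12 → m
n(13)+t(19): 32≡6 → g
k(10)+e(4): 14 → o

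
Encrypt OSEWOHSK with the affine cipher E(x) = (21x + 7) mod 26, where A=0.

PVNBPYVJ

O(14): 21·14+7=301≡15 → P
S(18): 21·18+7=385≡21 → V
E(4): 21·4+7=91≡13 → N
W(22): 21·22+7=469≡1 → B
O(14): 21·14+7=301≡15 → P
H(7): 21·7+7=154≡24 → Y
S(18): 21·18+7=385≡21 → V
K(10): 21·10+7=217≡9 → J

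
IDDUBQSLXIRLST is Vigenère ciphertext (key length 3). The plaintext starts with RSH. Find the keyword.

Subtract each crib letter from the matching ciphertext letter (mod 26):
I(8)−R(17)=-9≡17 → R
D(3)−S(18)=-15≡11 → L
D(3)−H(7)=-4≡22 → W

RLW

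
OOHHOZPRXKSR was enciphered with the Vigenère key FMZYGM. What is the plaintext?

Repeat the key across the ciphertext: FMZYGMFMZYGM
O(14)−F(5): 9 → J
O(14)−M(12): 2 → C
H(7)−Z(25): -18≡8 → I
H(7)−Y(24): -17≡9 → J
O(14)−G(6): 8 → I
Z(25)−M(12): 13 → N
P(15)−F(5): 10 → K
R(17)−M(12): 5 → F
X(23)−Z(25): -2≡24 → Y
K(10)−Y(24): -14≡12 → M
S(18)−G(6): 12 → M
R(17)−M(12): 5 → F

JCIJINKFYMMF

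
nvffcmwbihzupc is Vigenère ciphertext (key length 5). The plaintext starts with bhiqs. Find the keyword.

moxpk

Subtract each crib letter from the matching ciphertext letter (mod 26):
n(13)−b(1)=12 → m
v(21)−h(7)=14 → o
f(5)−i(8)=-3≡23 → x
f(5)−q(16)=-11≡15 → p
c(2)−s(18)=-16≡10 → k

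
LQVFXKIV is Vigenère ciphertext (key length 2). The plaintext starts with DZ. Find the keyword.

Subtract each crib letter from the matching ciphertext letter (mod 26):
L(11)−D(3)=8 → I
Q(16)−Z(25)=-9≡17 → R

IR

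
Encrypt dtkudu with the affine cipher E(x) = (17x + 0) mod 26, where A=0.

d(3): 17·3+0=51≡25 → z
t(19): 17·19+0=323≡11 → l
k(10): 17·10+0=170≡14 → o
u(20): 17·20+0=340≡2 → c
d(3): 17·3+0=51≡25 → z
u(20): 17·20+0=340≡2 → c

zloczc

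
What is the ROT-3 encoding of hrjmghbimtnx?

kumpjkelpwqa

h(7): 7+3=10 → k
r(17): 17+3=20 → u
j(9): 9+3=12 → m
m(12): 12+3=15 → p
g(6): 6+3=9 → j
h(7): 7+3=10 → k
b(1): 1+3=4 → e
i(8): 8+3=11 → l
m(12): 12+3=15 → p
t(19): 19+3=22 → w
n(13): 13+3=16 → q
x(23): 23+3=26≡0 → a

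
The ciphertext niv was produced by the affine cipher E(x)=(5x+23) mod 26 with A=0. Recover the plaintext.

yxk

The inverse of 5 mod 26 is 21, since 5·21=105≡1. Apply D(y)=21·(y−23) mod 26:
n(13): 21·(13−23)=-210≡24 → y
i(8): 21·(8−23)=-315≡23 → x
v(21): 21·(21−23)=-42≡10 → k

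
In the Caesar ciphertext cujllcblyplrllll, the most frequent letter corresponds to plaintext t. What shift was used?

The most frequent ciphertext letter is l (appears 8 times).
l is position 11; t is position 19.
Shift = -8≡18.

18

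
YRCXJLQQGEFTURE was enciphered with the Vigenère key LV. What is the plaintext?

NWRCYQFVVJUYJWT

Repeat the key across the ciphertext: LVLVLVLVLVLVLVL
Y(24)−L(11): 13 → N
R(17)−V(21): -4≡22 → W
C(2)−L(11): -9≡17 → R
X(23)−V(21): 2 → C
J(9)−L(11): -2≡24 → Y
L(11)−V(21): -10≡16 → Q
Q(16)−L(11): 5 → F
Q(16)−V(21): -5≡21 → V
G(6)−L(11): -5≡21 → V
E(4)−V(21): -17≡9 → J
F(5)−L(11): -6≡20 → U
T(19)−V(21): -2≡24 → Y
U(20)−L(11): 9 → J
R(17)−V(21): -4≡22 → W
E(4)−L(11): -7≡19 → T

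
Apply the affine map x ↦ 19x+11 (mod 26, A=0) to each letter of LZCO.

L(11): 19·11+11=220≡12 → M
Z(25): 19·25+11=486≡18 → S
C(2): 19·2+11=49≡23 → X
O(14): 19·14+11=277≡17 → R

MSXR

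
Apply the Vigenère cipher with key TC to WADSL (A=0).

Repeat the key across the message: TCTCT
W(22)+T(19): 41≡15 → P
A(0)+C(2): 2 → C
D(3)+T(19): 22 → W
S(18)+C(2): 20 → U
L(11)+T(19): 30≡4 → E

PCWUE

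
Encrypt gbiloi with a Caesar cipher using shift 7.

g(6): 6+7=13 → n
b(1): 1+7=8 → i
i(8): 8+7=15 → p
l(11): 11+7=18 → s
o(14): 14+7=21 → v
i(8): 8+7=15 → p

nipsvp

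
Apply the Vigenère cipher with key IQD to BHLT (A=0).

JXOB

Repeat the key across the message: IQDI
B(1)+I(8): 9 → J
H(7)+Q(16): 23 → X
L(11)+D(3): 14 → O
T(19)+I(8): 27≡1 → B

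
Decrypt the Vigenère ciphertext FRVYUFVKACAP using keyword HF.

Repeat the key across the ciphertext: HFHFHFHFHFHF
F(5)−H(7): -2≡24 → Y
R(17)−F(5): 12 → M
V(21)−H(7): 14 → O
Y(24)−F(5): 19 → T
U(20)−H(7): 13 → N
F(5)−F(5): 0 → A
V(21)−H(7): 14 → O
K(10)−F(5): 5 → F
A(0)−H(7): -7≡19 → T
C(2)−F(5): -3≡23 → X
A(0)−H(7): -7≡19 → T
P(15)−F(5): 10 → K

YMOTNAOFTXTK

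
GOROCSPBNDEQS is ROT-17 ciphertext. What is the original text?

G(6): 6−17=-11≡15 → P
O(14): 14−17=-3≡23 → X
R(17): 17−17=0 → A
O(14): 14−17=-3≡23 → X
C(2): 2−17=-15≡11 → L
S(18): 18−17=1 → B
P(15): 15−17=-2≡24 → Y
B(1): 1−17=-16≡10 → K
N(13): 13−17=-4≡22 → W
D(3): 3−17=-14≡12 → M
E(4): 4−17=-13≡13 → N
Q(16): 16−17=-1≡25 → Z
S(18): 18−17=1 → B

PXAXLBYKWMNZB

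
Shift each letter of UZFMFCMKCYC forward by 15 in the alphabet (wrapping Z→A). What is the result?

JOUBURBZRNR

U(20): 20+15=35≡9 → J
Z(25): 25+15=40≡14 → O
F(5): 5+15=20 → U
M(12): 12+15=27≡1 → B
F(5): 5+15=20 → U
C(2): 2+15=17 → R
M(12): 12+15=27≡1 → B
K(10): 10+15=25 → Z
C(2): 2+15=17 → R
Y(24): 24+15=39≡13 → N
C(2): 2+15=17 → R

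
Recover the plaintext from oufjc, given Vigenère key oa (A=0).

aurjo

Repeat the key across the ciphertext: oaoao
o(14)−o(14): 0 → a
u(20)−a(0): 20 → u
f(5)−o(14): -9≡17 → r
j(9)−a(0): 9 → j
c(2)−o(14): -12≡14 → o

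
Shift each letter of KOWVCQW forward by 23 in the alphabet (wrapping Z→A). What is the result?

HLTSZNT

K(10): 10+23=33≡7 → H
O(14): 14+23=37≡11 → L
W(22): 22+23=45≡19 → T
V(21): 21+23=44≡18 → S
C(2): 2+23=25 → Z
Q(16): 16+23=39≡13 → N
W(22): 22+23=45≡19 → T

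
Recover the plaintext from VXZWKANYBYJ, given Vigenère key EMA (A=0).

RLZSYAJMBUX

Repeat the key across the ciphertext: EMAEMAEMAEM
V(21)−E(4): 17 → R
X(23)−M(12): 11 → L
Z(25)−A(0): 25 → Z
W(22)−E(4): 18 → S
K(10)−M(12): -2≡24 → Y
A(0)−A(0): 0 → A
N(13)−E(4): 9 → J
Y(24)−M(12): 12 → M
B(1)−A(0): 1 → B
Y(24)−E(4): 20 → U
J(9)−M(12): -3≡23 → X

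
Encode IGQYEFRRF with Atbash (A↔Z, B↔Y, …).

RTJBVUIIU

I(8) → R(17)
G(6) → T(19)
Q(16) → J(9)
Y(24) → B(1)
E(4) → V(21)
F(5) → U(20)
R(17) → I(8)
R(17) → I(8)
F(5) → U(20)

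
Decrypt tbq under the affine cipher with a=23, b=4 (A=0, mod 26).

The inverse of 23 mod 26 is 17, since 23·17=391≡1. Apply D(y)=17·(y−4) mod 26:
t(19): 17·(19−4)=255≡21 → v
b(1): 17·(1−4)=-51≡1 → b
q(16): 17·(16−4)=204≡22 → w

vbw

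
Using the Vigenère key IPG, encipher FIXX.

NXDF

Repeat the key across the message: IPGI
F(5)+I(8): 13 → N
I(8)+P(15): 23 → X
X(23)+G(6): 29≡3 → D
X(23)+I(8): 31≡5 → F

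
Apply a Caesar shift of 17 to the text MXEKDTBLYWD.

DOVBUKSCPNU

M(12): 12+17=29≡3 → D
X(23): 23+17=40≡14 → O
E(4): 4+17=21 → V
K(10): 10+17=27≡1 → B
D(3): 3+17=20 → U
T(19): 19+17=36≡10 → K
B(1): 1+17=18 → S
L(11): 11+17=28≡2 → C
Y(24): 24+17=41≡15 → P
W(22): 22+17=39≡13 → N
D(3): 3+17=20 → U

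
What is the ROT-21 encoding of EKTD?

E(4): 4+21=25 → Z
K(10): 10+21=31≡5 → F
T(19): 19+21=40≡14 → O
D(3): 3+21=24 → Y

ZFOY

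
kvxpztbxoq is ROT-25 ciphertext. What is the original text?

k(10): 10−25=-15≡11 → l
v(21): 21−25=-4≡22 → w
x(23): 23−25=-2≡24 → y
p(15): 15−25=-10≡16 → q
z(25): 25−25=0 → a
t(19): 19−25=-6≡20 → u
b(1): 1−25=-24≡2 → c
x(23): 23−25=-2≡24 → y
o(14): 14−25=-11≡15 → p
q(16): 16−25=-9≡17 → r

lwyqaucypr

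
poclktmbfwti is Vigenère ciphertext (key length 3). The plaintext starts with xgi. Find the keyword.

siu

Subtract each crib letter from the matching ciphertext letter (mod 26):
p(15)−x(23)=-8≡18 → s
o(14)−g(6)=8 → i
c(2)−i(8)=-6≡20 → u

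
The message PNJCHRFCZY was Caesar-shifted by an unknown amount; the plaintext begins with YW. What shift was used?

17

From the crib: P(15)−Y(24)=-9≡17, so the shift is 17.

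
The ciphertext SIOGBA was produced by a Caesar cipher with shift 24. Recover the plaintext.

S(18): 18−24=-6≡20 → U
I(8): 8−24=-16≡10 → K
O(14): 14−24=-10≡16 → Q
G(6): 6−24=-18≡8 → I
B(1): 1−24=-23≡3 → D
A(0): 0−24=-24≡2 → C

UKQIDC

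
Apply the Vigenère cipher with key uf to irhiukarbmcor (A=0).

cwbnopuwvrwtl

Repeat the key across the message: ufufufufufufu
i(8)+u(20): 28≡2 → c
r(17)+f(5): 22 → w
h(7)+u(20): 27≡1 → b
i(8)+f(5): 13 → n
u(20)+u(20): 40≡14 → o
k(10)+f(5): 15 → p
a(0)+u(20): 20 → u
r(17)+f(5): 22 → w
b(1)+u(20): 21 → v
m(12)+f(5): 17 → r
c(2)+u(20): 22 → w
o(14)+f(5): 19 → t
r(17)+u(20): 37≡11 → l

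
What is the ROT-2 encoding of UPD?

U(20): 20+2=22 → W
P(15): 15+2=17 → R
D(3): 3+2=5 → F

WRF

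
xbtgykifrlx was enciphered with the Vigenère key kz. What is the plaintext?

ncjholyghmn

Repeat the key across the ciphertext: kzkzkzkzkzk
x(23)−k(10): 13 → n
b(1)−z(25): -24≡2 → c
t(19)−k(10): 9 → j
g(6)−z(25): -19≡7 → h
y(24)−k(10): 14 → o
k(10)−z(25): -15≡11 → l
i(8)−k(10): -2≡24 → y
f(5)−z(25): -20≡6 → g
r(17)−k(10): 7 → h
l(11)−z(25): -14≡12 → m
x(23)−k(10): 13 → n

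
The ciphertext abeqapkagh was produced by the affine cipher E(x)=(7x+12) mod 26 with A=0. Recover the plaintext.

The inverse of 7 mod 26 is 15, since 7·15=105≡1. Apply D(y)=15·(y−12) mod 26:
a(0): 15·(0−12)=-180≡2 → c
b(1): 15·(1−12)=-165≡17 → r
e(4): 15·(4−12)=-120≡10 → k
q(16): 15·(16−12)=60≡8 → i
a(0): 15·(0−12)=-180≡2 → c
p(15): 15·(15−12)=45≡19 → t
k(10): 15·(10−12)=-30≡22 → w
a(0): 15·(0−12)=-180≡2 → c
g(6): 15·(6−12)=-90≡14 → o
h(7): 15·(7−12)=-75≡3 → d

crkictwcod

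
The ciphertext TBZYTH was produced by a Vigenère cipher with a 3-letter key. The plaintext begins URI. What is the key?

ZKR

Subtract each crib letter from the matching ciphertext letter (mod 26):
T(19)−U(20)=-1≡25 → Z
B(1)−R(17)=-16≡10 → K
Z(25)−I(8)=17 → R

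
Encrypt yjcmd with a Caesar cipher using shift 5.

dohri

y(24): 24+5=29≡3 → d
j(9): 9+5=14 → o
c(2): 2+5=7 → h
m(12): 12+5=17 → r
d(3): 3+5=8 → i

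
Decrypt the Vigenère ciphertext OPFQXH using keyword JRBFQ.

FYELHY

Repeat the key across the ciphertext: JRBFQJ
O(14)−J(9): 5 → F
P(15)−R(17): -2≡24 → Y
F(5)−B(1): 4 → E
Q(16)−F(5): 11 → L
X(23)−Q(16): 7 → H
H(7)−J(9): -2≡24 → Y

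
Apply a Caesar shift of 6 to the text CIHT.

IONZ

C(2): 2+6=8 → I
I(8): 8+6=14 → O
H(7): 7+6=13 → N
T(19): 19+6=25 → Z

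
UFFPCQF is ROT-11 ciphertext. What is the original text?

JUUERFU

U(20): 20−11=9 → J
F(5): 5−11=-6≡20 → U
F(5): 5−11=-6≡20 → U
P(15): 15−11=4 → E
C(2): 2−11=-9≡17 → R
Q(16): 16−11=5 → F
F(5): 5−11=-6≡20 → U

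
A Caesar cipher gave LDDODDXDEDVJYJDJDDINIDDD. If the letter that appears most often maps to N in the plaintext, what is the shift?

The most frequent ciphertext letter is D (appears 12 times).
D is position 3; N is position 13.
Shift = -10≡16.

16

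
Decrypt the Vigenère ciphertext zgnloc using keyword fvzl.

Repeat the key across the ciphertext: fvzlfv
z(25)−f(5): 20 → u
g(6)−v(21): -15≡11 → l
n(13)−z(25): -12≡14 → o
l(11)−l(11): 0 → a
o(14)−f(5): 9 → j
c(2)−v(21): -19≡7 → h

uloajh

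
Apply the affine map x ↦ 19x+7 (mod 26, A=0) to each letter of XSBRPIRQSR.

X(23): 19·23+7=444≡2 → C
S(18): 19·18+7=349≡11 → L
B(1): 19·1+7=26≡0 → A
R(17): 19·17+7=330≡18 → S
P(15): 19·15+7=292≡6 → G
I(8): 19·8+7=159≡3 → D
R(17): 19·17+7=330≡18 → S
Q(16): 19·16+7=311≡25 → Z
S(18): 19·18+7=349≡11 → L
R(17): 19·17+7=330≡18 → S

CLASGDSZLS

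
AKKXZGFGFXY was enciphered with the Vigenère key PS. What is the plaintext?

Repeat the key across the ciphertext: PSPSPSPSPSP
A(0)−P(15): -15≡11 → L
K(10)−S(18): -8≡18 → S
K(10)−P(15): -5≡21 → V
X(23)−S(18): 5 → F
Z(25)−P(15): 10 → K
G(6)−S(18): -12≡14 → O
F(5)−P(15): -10≡16 → Q
G(6)−S(18): -12≡14 → O
F(5)−P(15): -10≡16 → Q
X(23)−S(18): 5 → F
Y(24)−P(15): 9 → J

LSVFKOQOQFJ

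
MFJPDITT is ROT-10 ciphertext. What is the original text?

CVZFTYJJ

M(12): 12−10=2 → C
F(5): 5−10=-5≡21 → V
J(9): 9−10=-1≡25 → Z
P(15): 15−10=5 → F
D(3): 3−10=-7≡19 → T
I(8): 8−10=-2≡24 → Y
T(19): 19−10=9 → J
T(19): 19−10=9 → J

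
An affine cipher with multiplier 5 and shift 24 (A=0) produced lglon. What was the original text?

nmnyd

The inverse of 5 mod 26 is 21, since 5·21=105≡1. Apply D(y)=21·(y−24) mod 26:
l(11): 21·(11−24)=-273≡13 → n
g(6): 21·(6−24)=-378≡12 → m
l(11): 21·(11−24)=-273≡13 → n
o(14): 21·(14−24)=-210≡24 → y
n(13): 21·(13−24)=-231≡3 → d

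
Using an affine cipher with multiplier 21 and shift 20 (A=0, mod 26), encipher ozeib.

o(14): 21·14+20=314≡2 → c
z(25): 21·25+20=545≡25 → z
e(4): 21·4+20=104≡0 → a
i(8): 21·8+20=188≡6 → g
b(1): 21·1+20=41≡15 → p

czagp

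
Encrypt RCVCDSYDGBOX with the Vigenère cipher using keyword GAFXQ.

XCAZTYYIDRUX

Repeat the key across the message: GAFXQGAFXQGA
R(17)+G(6): 23 → X
C(2)+A(0): 2 → C
V(21)+F(5): 26≡0 → A
C(2)+X(23): 25 → Z
D(3)+Q(16): 19 → T
S(18)+G(6): 24 → Y
Y(24)+A(0): 24 → Y
D(3)+F(5): 8 → I
G(6)+X(23): 29≡3 → D
B(1)+Q(16): 17 → R
O(14)+G(6): 20 → U
X(23)+A(0): 23 → X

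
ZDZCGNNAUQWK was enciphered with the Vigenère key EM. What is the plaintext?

Repeat the key across the ciphertext: EMEMEMEMEMEM
Z(25)−E(4): 21 → V
D(3)−M(12): -9≡17 → R
Z(25)−E(4): 21 → V
C(2)−M(12): -10≡16 → Q
G(6)−E(4): 2 → C
N(13)−M(12): 1 → B
N(13)−E(4): 9 → J
A(0)−M(12): -12≡14 → O
U(20)−E(4): 16 → Q
Q(16)−M(12): 4 → E
W(22)−E(4): 18 → S
K(10)−M(12): -2≡24 → Y

VRVQCBJOQESY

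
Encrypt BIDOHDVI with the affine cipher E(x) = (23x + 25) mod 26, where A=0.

WBQJEQOB

B(1): 23·1+25=48≡22 → W
I(8): 23·8+25=209≡1 → B
D(3): 23·3+25=94≡16 → Q
O(14): 23·14+25=347≡9 → J
H(7): 23·7+25=186≡4 → E
D(3): 23·3+25=94≡16 → Q
V(21): 23·21+25=508≡14 → O
I(8): 23·8+25=209≡1 → B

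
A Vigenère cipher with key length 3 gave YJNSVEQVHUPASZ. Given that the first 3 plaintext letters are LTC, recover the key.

NQL

Subtract each crib letter from the matching ciphertext letter (mod 26):
Y(24)−L(11)=13 → N
J(9)−T(19)=-10≡16 → Q
N(13)−C(2)=11 → L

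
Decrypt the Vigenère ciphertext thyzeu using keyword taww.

Repeat the key across the ciphertext: tawwta
t(19)−t(19): 0 → a
h(7)−a(0): 7 → h
y(24)−w(22): 2 → c
z(25)−w(22): 3 → d
e(4)−t(19): -15≡11 → l
u(20)−a(0): 20 → u

ahcdlu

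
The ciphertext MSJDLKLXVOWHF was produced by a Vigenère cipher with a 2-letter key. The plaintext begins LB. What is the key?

BR

Subtract each crib letter from the matching ciphertext letter (mod 26):
M(12)−L(11)=1 → B
S(18)−B(1)=17 → R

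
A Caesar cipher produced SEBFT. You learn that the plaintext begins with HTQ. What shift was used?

11

From the crib: S(18)−H(7)=11, so the shift is 11.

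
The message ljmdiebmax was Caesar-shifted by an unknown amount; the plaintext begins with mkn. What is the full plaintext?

mknejfcnby

From the crib: l(11)−m(12)=-1≡25, so the shift is 25.
Subtract 25 from each ciphertext letter:
l(11): 11−25=-14≡12 → m
j(9): 9−25=-16≡10 → k
m(12): 12−25=-13≡13 → n
d(3): 3−25=-22≡4 → e
i(8): 8−25=-17≡9 → j
e(4): 4−25=-21≡5 → f
b(1): 1−25=-24≡2 → c
m(12): 12−25=-13≡13 → n
a(0): 0−25=-25≡1 → b
x(23): 23−25=-2≡24 → y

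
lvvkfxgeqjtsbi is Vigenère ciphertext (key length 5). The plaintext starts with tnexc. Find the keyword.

sirnd

Subtract each crib letter from the matching ciphertext letter (mod 26):
l(11)−t(19)=-8≡18 → s
v(21)−n(13)=8 → i
v(21)−e(4)=17 → r
k(10)−x(23)=-13≡13 → n
f(5)−c(2)=3 → d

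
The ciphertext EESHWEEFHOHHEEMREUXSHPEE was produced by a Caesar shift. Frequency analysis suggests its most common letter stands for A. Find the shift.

The most frequent ciphertext letter is E (appears 9 times).
E is position 4; A is position 0.
Shift = 4.

4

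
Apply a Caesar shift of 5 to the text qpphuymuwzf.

q(16): 16+5=21 → v
p(15): 15+5=20 → u
p(15): 15+5=20 → u
h(7): 7+5=12 → m
u(20): 20+5=25 → z
y(24): 24+5=29≡3 → d
m(12): 12+5=17 → r
u(20): 20+5=25 → z
w(22): 22+5=27≡1 → b
z(25): 25+5=30≡4 → e
f(5): 5+5=10 → k

vuumzdrzbek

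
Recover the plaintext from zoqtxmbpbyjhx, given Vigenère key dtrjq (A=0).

Repeat the key across the ciphertext: dtrjqdtrjqdtr
z(25)−d(3): 22 → w
o(14)−t(19): -5≡21 → v
q(16)−r(17): -1≡25 → z
t(19)−j(9): 10 → k
x(23)−q(16): 7 → h
m(12)−d(3): 9 → j
b(1)−t(19): -18≡8 → i
p(15)−r(17): -2≡24 → y
b(1)−j(9): -8≡18 → s
y(24)−q(16): 8 → i
j(9)−d(3): 6 → g
h(7)−t(19): -12≡14 → o
x(23)−r(17): 6 → g

wvzkhjiysigog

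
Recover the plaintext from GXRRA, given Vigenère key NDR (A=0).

Repeat the key across the ciphertext: NDRND
G(6)−N(13): -7≡19 → T
X(23)−D(3): 20 → U
R(17)−R(17): 0 → A
R(17)−N(13): 4 → E
A(0)−D(3): -3≡23 → X

TUAEX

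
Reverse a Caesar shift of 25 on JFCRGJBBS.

KGDSHKCCT

J(9): 9−25=-16≡10 → K
F(5): 5−25=-20≡6 → G
C(2): 2−25=-23≡3 → D
R(17): 17−25=-8≡18 → S
G(6): 6−25=-19≡7 → H
J(9): 9−25=-16≡10 → K
B(1): 1−25=-24≡2 → C
B(1): 1−25=-24≡2 → C
S(18): 18−25=-7≡19 → T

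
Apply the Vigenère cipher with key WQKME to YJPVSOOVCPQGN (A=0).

UZZHWKEFOTMWX

Repeat the key across the message: WQKMEWQKMEWQK
Y(24)+W(22): 46≡20 → U
J(9)+Q(16): 25 → Z
P(15)+K(10): 25 → Z
V(21)+M(12): 33≡7 → H
S(18)+E(4): 22 → W
O(14)+W(22): 36≡10 → K
O(14)+Q(16): 30≡4 → E
V(21)+K(10): 31≡5 → F
C(2)+M(12): 14 → O
P(15)+E(4): 19 → T
Q(16)+W(22): 38≡12 → M
G(6)+Q(16): 22 → W
N(13)+K(10): 23 → X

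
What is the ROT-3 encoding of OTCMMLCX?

RWFPPOFA

O(14): 14+3=17 → R
T(19): 19+3=22 → W
C(2): 2+3=5 → F
M(12): 12+3=15 → P
M(12): 12+3=15 → P
L(11): 11+3=14 → O
C(2): 2+3=5 → F
X(23): 23+3=26≡0 → A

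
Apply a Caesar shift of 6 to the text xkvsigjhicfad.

x(23): 23+6=29≡3 → d
k(10): 10+6=16 → q
v(21): 21+6=27≡1 → b
s(18): 18+6=24 → y
i(8): 8+6=14 → o
g(6): 6+6=12 → m
j(9): 9+6=15 → p
h(7): 7+6=13 → n
i(8): 8+6=14 → o
c(2): 2+6=8 → i
f(5): 5+6=11 → l
a(0): 0+6=6 → g
d(3): 3+6=9 → j

dqbyompnoilgj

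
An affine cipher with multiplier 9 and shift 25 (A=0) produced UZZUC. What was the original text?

The inverse of 9 mod 26 is 3, since 9·3=27≡1. Apply D(y)=3·(y−25) mod 26:
U(20): 3·(20−25)=-15≡11 → L
Z(25): 3·(25−25)=0 → A
Z(25): 3·(25−25)=0 → A
U(20): 3·(20−25)=-15≡11 → L
C(2): 3·(2−25)=-69≡9 → J

LAALJ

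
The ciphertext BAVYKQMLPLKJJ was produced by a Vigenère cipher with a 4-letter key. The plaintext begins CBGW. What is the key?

ZZPC

Subtract each crib letter from the matching ciphertext letter (mod 26):
B(1)−C(2)=-1≡25 → Z
A(0)−B(1)=-1≡25 → Z
V(21)−G(6)=15 → P
Y(24)−W(22)=2 → C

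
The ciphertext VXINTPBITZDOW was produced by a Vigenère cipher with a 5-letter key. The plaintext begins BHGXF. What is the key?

Subtract each crib letter from the matching ciphertext letter (mod 26):
V(21)−B(1)=20 → U
X(23)−H(7)=16 → Q
I(8)−G(6)=2 → C
N(13)−X(23)=-10≡16 → Q
T(19)−F(5)=14 → O

UQCQO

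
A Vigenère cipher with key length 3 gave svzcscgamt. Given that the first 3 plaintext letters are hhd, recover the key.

low

Subtract each crib letter from the matching ciphertext letter (mod 26):
s(18)−h(7)=11 → l
v(21)−h(7)=14 → o
z(25)−d(3)=22 → w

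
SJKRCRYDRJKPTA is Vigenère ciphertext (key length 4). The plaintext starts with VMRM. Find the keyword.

XXTF

Subtract each crib letter from the matching ciphertext letter (mod 26):
S(18)−V(21)=-3≡23 → X
J(9)−M(12)=-3≡23 → X
K(10)−R(17)=-7≡19 → T
R(17)−M(12)=5 → F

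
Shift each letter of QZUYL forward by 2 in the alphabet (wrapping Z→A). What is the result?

Q(16): 16+2=18 → S
Z(25): 25+2=27≡1 → B
U(20): 20+2=22 → W
Y(24): 24+2=26≡0 → A
L(11): 11+2=13 → N

SBWAN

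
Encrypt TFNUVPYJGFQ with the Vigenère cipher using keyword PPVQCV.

Repeat the key across the message: PPVQCVPPVQC
T(19)+P(15): 34≡8 → I
F(5)+P(15): 20 → U
N(13)+V(21): 34≡8 → I
U(20)+Q(16): 36≡10 → K
V(21)+C(2): 23 → X
P(15)+V(21): 36≡10 → K
Y(24)+P(15): 39≡13 → N
J(9)+P(15): 24 → Y
G(6)+V(21): 27≡1 → B
F(5)+Q(16): 21 → V
Q(16)+C(2): 18 → S

IUIKXKNYBVS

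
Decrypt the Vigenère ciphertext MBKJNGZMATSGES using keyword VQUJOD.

RLQAZDEWGKEDJC

Repeat the key across the ciphertext: VQUJODVQUJODVQ
M(12)−V(21): -9≡17 → R
B(1)−Q(16): -15≡11 → L
K(10)−U(20): -10≡16 → Q
J(9)−J(9): 0 → A
N(13)−O(14): -1≡25 → Z
G(6)−D(3): 3 → D
Z(25)−V(21): 4 → E
M(12)−Q(16): -4≡22 → W
A(0)−U(20): -20≡6 → G
T(19)−J(9): 10 → K
S(18)−O(14): 4 → E
G(6)−D(3): 3 → D
E(4)−V(21): -17≡9 → J
S(18)−Q(16): 2 → C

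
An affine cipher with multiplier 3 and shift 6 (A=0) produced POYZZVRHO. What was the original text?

DUGPPFVJU

The inverse of 3 mod 26 is 9, since 3·9=27≡1. Apply D(y)=9·(y−6) mod 26:
P(15): 9·(15−6)=81≡3 → D
O(14): 9·(14−6)=72≡20 → U
Y(24): 9·(24−6)=162≡6 → G
Z(25): 9·(25−6)=171≡15 → P
Z(25): 9·(25−6)=171≡15 → P
V(21): 9·(21−6)=135≡5 → F
R(17): 9·(17−6)=99≡21 → V
H(7): 9·(7−6)=9 → J
O(14): 9·(14−6)=72≡20 → U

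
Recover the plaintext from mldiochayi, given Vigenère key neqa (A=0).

zhnibyrale

Repeat the key across the ciphertext: neqaneqane
m(12)−n(13): -1≡25 → z
l(11)−e(4): 7 → h
d(3)−q(16): -13≡13 → n
i(8)−a(0): 8 → i
o(14)−n(13): 1 → b
c(2)−e(4): -2≡24 → y
h(7)−q(16): -9≡17 → r
a(0)−a(0): 0 → a
y(24)−n(13): 11 → l
i(8)−e(4): 4 → e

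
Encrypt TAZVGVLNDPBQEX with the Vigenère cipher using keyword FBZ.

Repeat the key across the message: FBZFBZFBZFBZFB
T(19)+F(5): 24 → Y
A(0)+B(1): 1 → B
Z(25)+Z(25): 50≡24 → Y
V(21)+F(5): 26≡0 → A
G(6)+B(1): 7 → H
V(21)+Z(25): 46≡20 → U
L(11)+F(5): 16 → Q
N(13)+B(1): 14 → O
D(3)+Z(25): 28≡2 → C
P(15)+F(5): 20 → U
B(1)+B(1): 2 → C
Q(16)+Z(25): 41≡15 → P
E(4)+F(5): 9 → J
X(23)+B(1): 24 → Y

YBYAHUQOCUCPJY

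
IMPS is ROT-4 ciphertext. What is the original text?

I(8): 8−4=4 → E
M(12): 12−4=8 → I
P(15): 15−4=11 → L
S(18): 18−4=14 → O

EILO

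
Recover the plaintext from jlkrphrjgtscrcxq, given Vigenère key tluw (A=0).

Repeat the key across the ciphertext: tluwtluwtluwtluw
j(9)−t(19): -10≡16 → q
l(11)−l(11): 0 → a
k(10)−u(20): -10≡16 → q
r(17)−w(22): -5≡21 → v
p(15)−t(19): -4≡22 → w
h(7)−l(11): -4≡22 → w
r(17)−u(20): -3≡23 → x
j(9)−w(22): -13≡13 → n
g(6)−t(19): -13≡13 → n
t(19)−l(11): 8 → i
s(18)−u(20): -2≡24 → y
c(2)−w(22): -20≡6 → g
r(17)−t(19): -2≡24 → y
c(2)−l(11): -9≡17 → r
x(23)−u(20): 3 → d
q(16)−w(22): -6≡20 → u

qaqvwwxnniygyrdu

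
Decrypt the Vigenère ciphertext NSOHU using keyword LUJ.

Repeat the key across the ciphertext: LUJLU
N(13)−L(11): 2 → C
S(18)−U(20): -2≡24 → Y
O(14)−J(9): 5 → F
H(7)−L(11): -4≡22 → W
U(20)−U(20): 0 → A

CYFWA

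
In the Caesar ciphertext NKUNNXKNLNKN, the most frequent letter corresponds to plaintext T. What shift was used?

20

The most frequent ciphertext letter is N (appears 6 times).
N is position 13; T is position 19.
Shift = -6≡20.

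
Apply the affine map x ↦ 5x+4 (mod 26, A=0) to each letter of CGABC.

OIEJO

C(2): 5·2+4=14 → O
G(6): 5·6+4=34≡8 → I
A(0): 5·0+4=4 → E
B(1): 5·1+4=9 → J
C(2): 5·2+4=14 → O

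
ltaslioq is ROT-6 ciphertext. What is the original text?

l(11): 11−6=5 → f
t(19): 19−6=13 → n
a(0): 0−6=-6≡20 → u
s(18): 18−6=12 → m
l(11): 11−6=5 → f
i(8): 8−6=2 → c
o(14): 14−6=8 → i
q(16): 16−6=10 → k

fnumfcik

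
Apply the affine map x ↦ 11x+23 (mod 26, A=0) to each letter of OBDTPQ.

O(14): 11·14+23=177≡21 → V
B(1): 11·1+23=34≡8 → I
D(3): 11·3+23=56≡4 → E
T(19): 11·19+23=232≡24 → Y
P(15): 11·15+23=188≡6 → G
Q(16): 11·16+23=199≡17 → R

VIEYGR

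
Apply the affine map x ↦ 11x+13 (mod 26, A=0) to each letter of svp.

dkw

s(18): 11·18+13=211≡3 → d
v(21): 11·21+13=244≡10 → k
p(15): 11·15+13=178≡22 → w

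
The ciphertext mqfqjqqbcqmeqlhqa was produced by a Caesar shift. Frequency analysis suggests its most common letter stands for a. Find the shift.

The most frequent ciphertext letter is q (appears 7 times).
q is position 16; a is position 0.
Shift = 16.

16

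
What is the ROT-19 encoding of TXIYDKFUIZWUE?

MQBRWDYNBSPNX

T(19): 19+19=38≡12 → M
X(23): 23+19=42≡16 → Q
I(8): 8+19=27≡1 → B
Y(24): 24+19=43≡17 → R
D(3): 3+19=22 → W
K(10): 10+19=29≡3 → D
F(5): 5+19=24 → Y
U(20): 20+19=39≡13 → N
I(8): 8+19=27≡1 → B
Z(25): 25+19=44≡18 → S
W(22): 22+19=41≡15 → P
U(20): 20+19=39≡13 → N
E(4): 4+19=23 → X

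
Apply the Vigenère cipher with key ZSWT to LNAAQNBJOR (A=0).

KFWTPFXCNJ

Repeat the key across the message: ZSWTZSWTZS
L(11)+Z(25): 36≡10 → K
N(13)+S(18): 31≡5 → F
A(0)+W(22): 22 → W
A(0)+T(19): 19 → T
Q(16)+Z(25): 41≡15 → P
N(13)+S(18): 31≡5 → F
B(1)+W(22): 23 → X
J(9)+T(19): 28≡2 → C
O(14)+Z(25): 39≡13 → N
R(17)+S(18): 35≡9 → J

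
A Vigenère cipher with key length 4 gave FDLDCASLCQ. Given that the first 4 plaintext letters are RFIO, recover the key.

Subtract each crib letter from the matching ciphertext letter (mod 26):
F(5)−R(17)=-12≡14 → O
D(3)−F(5)=-2≡24 → Y
L(11)−I(8)=3 → D
D(3)−O(14)=-11≡15 → P

OYDP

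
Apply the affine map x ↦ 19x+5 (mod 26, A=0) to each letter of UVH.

VOI

U(20): 19·20+5=385≡21 → V
V(21): 19·21+5=404≡14 → O
H(7): 19·7+5=138≡8 → I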